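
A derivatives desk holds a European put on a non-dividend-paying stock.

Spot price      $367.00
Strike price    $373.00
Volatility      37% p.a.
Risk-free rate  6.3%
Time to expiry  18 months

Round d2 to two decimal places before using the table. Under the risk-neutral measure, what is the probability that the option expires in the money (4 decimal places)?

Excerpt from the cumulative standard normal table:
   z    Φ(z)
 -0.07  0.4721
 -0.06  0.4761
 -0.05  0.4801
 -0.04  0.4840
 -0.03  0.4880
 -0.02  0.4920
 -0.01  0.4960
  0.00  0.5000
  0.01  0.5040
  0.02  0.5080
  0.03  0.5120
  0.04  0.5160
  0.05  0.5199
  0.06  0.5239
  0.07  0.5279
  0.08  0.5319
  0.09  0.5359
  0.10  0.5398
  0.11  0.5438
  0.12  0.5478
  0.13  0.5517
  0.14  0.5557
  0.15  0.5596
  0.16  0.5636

0.5199

T = 1.5;  σ√T = 0.4532
d₁ = [ln(367/373) + (0.063 + 0.37²/2)·1.5] / 0.4532 = [-0.0162 + 0.1972] / 0.4532 = 0.3993 ⇒ 0.40
d₂ = d₁ − σ√T = 0.3993 − 0.4532 = -0.0538 ⇒ -0.05
Pr(exercise) under Q = N(−d₂) = N(0.05) = 0.5199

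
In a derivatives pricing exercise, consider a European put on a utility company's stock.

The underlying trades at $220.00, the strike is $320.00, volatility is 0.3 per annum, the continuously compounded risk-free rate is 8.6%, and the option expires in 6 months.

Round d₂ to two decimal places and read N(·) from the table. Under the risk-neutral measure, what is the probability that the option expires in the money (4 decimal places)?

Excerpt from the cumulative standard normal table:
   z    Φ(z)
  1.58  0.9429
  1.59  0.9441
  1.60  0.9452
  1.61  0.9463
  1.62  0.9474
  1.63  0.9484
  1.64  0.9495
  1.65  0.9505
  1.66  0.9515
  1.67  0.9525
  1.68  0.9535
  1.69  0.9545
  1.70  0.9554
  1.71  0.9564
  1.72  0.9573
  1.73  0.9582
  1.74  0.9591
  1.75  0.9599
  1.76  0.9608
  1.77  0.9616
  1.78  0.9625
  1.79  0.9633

0.9525

σ√T = 0.3 × 0.7071 = 0.2121
d₁ = [ln(220/320) + (0.086 + ½·0.3²)·0.5] / (σ√T) = (-0.3747 + 0.0655) / 0.2121 = -1.4576 → -1.46
d₂ = -1.4576 − 0.2121 = -1.6697 → -1.67
Pr(exercise) under Q = N(−d₂) = N(1.67) = 0.9525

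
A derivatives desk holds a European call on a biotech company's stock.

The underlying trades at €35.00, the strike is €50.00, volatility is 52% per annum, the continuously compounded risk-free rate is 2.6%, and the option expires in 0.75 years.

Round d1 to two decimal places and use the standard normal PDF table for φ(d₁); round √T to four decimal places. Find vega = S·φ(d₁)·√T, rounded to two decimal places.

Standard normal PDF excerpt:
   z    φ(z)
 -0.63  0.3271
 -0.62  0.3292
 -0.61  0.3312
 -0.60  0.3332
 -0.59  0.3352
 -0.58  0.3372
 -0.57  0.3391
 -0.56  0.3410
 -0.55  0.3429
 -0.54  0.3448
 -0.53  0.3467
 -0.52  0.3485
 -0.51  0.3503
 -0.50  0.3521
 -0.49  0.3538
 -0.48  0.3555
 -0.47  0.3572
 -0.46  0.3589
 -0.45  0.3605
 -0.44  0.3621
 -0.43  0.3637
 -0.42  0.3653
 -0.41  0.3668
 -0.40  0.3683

10.56

T = 0.75;  σ√T = 0.4503
d₁ = [ln(35/50) + (0.026 + 0.52²/2)·0.75] / 0.4503 = [-0.3567 + 0.1209] / 0.4503 = -0.5236 → -0.52
√T = √0.75 = 0.8660
φ(d₁) = φ(-0.52) = 0.3485
vega = S·φ(d₁)·√T = 35·0.3485·0.8660 = 10.5630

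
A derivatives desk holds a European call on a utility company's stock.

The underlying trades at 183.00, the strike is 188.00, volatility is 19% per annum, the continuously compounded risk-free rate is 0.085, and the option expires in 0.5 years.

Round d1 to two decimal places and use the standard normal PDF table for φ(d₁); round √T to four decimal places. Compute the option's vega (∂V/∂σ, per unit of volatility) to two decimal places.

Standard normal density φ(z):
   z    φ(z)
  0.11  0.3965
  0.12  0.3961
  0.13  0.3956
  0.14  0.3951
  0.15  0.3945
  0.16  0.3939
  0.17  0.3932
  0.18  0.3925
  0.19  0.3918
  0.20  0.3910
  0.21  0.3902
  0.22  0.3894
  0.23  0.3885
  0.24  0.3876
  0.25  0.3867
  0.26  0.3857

σ√T = 0.19·√0.5 = 0.1344
d₁ = [ln(183/188) + (0.085 + 0.19²/2)·0.5] / 0.1344 = [-0.0270 + 0.0515] / 0.1344 = 0.1829 ≈ 0.18
√T = √0.5 = 0.7071
φ(d₁) = φ(0.18) = 0.3925
vega = S·φ(d₁)·√T = 183·0.3925·0.7071 = 50.7892
(Vega is the same for a European call and put with the same parameters.)

50.79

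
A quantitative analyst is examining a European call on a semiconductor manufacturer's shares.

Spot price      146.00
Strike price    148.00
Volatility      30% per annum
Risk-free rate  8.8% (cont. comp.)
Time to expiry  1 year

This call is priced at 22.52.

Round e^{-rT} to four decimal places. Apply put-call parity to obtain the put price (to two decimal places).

12.06

exp(−rT) = exp(−0.088·1) = 0.9158
Put-call parity: C − P = S − K·e^(−rT) = 146 − 148·0.9158 = 146 − 135.5384 = 10.4616
P = C − (C − P) = 22.52 − (10.4616) = 12.0584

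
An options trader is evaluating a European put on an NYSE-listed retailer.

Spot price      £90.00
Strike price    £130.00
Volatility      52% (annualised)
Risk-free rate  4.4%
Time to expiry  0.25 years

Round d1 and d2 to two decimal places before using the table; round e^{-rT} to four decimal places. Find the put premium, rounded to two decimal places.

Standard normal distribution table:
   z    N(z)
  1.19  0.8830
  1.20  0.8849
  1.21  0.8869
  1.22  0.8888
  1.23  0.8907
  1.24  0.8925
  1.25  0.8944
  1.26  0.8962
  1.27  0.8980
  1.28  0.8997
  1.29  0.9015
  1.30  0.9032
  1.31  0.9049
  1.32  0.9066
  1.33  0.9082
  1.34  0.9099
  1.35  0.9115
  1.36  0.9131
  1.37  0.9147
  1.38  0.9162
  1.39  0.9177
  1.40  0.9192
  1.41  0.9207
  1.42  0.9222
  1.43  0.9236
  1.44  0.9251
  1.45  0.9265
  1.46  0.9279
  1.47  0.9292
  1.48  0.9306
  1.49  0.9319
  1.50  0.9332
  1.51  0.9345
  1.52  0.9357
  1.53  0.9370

σ√T = 0.52 × 0.5000 = 0.2600
d₁ = [ln(90/130) + (0.044 + 0.52²/2)·0.25] / 0.2600 = [-0.3677 + 0.0448] / 0.2600 = -1.2420 → -1.24
d₂ = d₁ − σ√T = -1.2420 − 0.2600 = -1.5020 → -1.50
exp(−rT) = exp(−0.044·0.25) = 0.9891
N(−d₂) = N(1.50) = 0.9332;  N(−d₁) = N(1.24) = 0.8925
P = 130·0.9891·0.9332 − 90·0.8925 = 119.9937 − 80.3250 = 39.6687

£39.67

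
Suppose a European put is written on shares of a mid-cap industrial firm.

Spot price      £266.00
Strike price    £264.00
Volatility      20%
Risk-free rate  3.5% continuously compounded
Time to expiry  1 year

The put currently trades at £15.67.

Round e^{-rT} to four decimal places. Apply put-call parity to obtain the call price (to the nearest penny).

£26.75

e^(−rT) = e^(−0.035·1) = 0.9656
Put-call parity: C − P = S − K·e^(−rT) = 266 − 264·0.9656 = 266 − 254.9184 = 11.0816
C = P + (C − P) = 15.67 + (11.0816) = 26.7516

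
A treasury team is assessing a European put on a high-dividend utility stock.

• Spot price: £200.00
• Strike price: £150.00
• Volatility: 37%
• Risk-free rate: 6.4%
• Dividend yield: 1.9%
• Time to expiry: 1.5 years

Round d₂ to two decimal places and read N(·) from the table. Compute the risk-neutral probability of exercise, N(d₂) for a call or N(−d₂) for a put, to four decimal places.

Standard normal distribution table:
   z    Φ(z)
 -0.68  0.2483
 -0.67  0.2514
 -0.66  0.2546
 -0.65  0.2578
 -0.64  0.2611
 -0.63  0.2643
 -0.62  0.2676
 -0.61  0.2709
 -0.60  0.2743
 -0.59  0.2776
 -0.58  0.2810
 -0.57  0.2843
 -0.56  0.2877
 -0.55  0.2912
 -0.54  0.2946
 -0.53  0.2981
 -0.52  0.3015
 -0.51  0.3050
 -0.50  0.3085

0.2877

σ√T = 0.37 × 1.2247 = 0.4532
d₁ = [ln(200/150) + (0.064 − 0.019 + 0.37²/2)·1.5] / 0.4532 = [0.2877 + 0.1702] / 0.4532 = 1.0104 ≈ 1.01
d₂ = d₁ − σ√T = 1.0104 − 0.4532 = 0.5572 ≈ 0.56
Pr(exercise) under Q = N(−d₂) = N(-0.56) = 0.2877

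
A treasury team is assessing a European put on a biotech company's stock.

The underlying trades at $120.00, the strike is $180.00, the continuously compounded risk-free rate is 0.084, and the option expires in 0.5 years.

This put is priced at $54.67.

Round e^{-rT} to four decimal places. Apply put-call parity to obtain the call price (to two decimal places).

exp(−rT) = exp(−0.084·0.5) = 0.9589
Put-call parity: C − P = S − K·e^(−rT) = 120 − 180·0.9589 = 120 − 172.6020 = -52.6020
C = P + (C − P) = 54.67 + (-52.6020) = 2.0680

$2.07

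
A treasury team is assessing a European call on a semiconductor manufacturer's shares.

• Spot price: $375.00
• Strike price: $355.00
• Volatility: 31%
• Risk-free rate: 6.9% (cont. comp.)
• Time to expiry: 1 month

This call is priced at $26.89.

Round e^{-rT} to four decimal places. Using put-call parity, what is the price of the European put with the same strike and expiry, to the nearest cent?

exp(−rT) = exp(−0.069·0.08333) = 0.9943
Put-call parity: C − P = S − K·e^(−rT) = 375 − 355·0.9943 = 375 − 352.9765 = 22.0235
P = C − (C − P) = 26.89 − (22.0235) = 4.8665

$4.87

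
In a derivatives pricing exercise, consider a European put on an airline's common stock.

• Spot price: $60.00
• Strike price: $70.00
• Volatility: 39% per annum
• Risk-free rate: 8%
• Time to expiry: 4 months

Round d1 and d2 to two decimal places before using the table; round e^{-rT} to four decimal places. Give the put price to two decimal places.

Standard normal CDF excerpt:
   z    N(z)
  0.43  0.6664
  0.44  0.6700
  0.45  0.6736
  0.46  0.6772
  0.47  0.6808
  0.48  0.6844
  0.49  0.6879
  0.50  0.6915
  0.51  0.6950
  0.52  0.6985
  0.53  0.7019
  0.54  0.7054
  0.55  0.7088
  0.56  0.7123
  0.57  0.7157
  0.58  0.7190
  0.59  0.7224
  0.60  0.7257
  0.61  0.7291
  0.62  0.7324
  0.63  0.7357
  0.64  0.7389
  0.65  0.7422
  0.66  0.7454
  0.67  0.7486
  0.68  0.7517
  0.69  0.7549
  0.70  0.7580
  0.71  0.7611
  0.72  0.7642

σ√T = 0.39·√0.3333 = 0.2252
d₁ = [ln(60/70) + (0.08 + 0.39²/2)·0.3333] / 0.2252 = [-0.1542 + 0.0520] / 0.2252 = -0.4536 which rounds to -0.45
d₂ = d₁ − σ√T = -0.4536 − 0.2252 = -0.6788 which rounds to -0.68
e^(−rT) = e^(−0.08·0.3333) = 0.9737
N(−d₂) = N(0.68) = 0.7517;  N(−d₁) = N(0.45) = 0.6736
P = 70·0.9737·0.7517 − 60·0.6736 = 51.2351 − 40.4160 = 10.8191

$10.82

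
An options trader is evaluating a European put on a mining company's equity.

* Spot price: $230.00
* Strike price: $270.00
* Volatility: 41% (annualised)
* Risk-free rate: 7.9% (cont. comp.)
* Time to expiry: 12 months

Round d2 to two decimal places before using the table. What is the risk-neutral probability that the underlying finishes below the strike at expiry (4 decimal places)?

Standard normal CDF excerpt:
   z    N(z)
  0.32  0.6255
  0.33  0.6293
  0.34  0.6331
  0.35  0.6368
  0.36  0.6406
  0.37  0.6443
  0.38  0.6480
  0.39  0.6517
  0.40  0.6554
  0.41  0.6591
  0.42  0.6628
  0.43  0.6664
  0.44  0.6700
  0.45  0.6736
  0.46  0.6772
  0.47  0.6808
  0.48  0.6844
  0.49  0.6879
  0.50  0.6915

0.6554

σ√T = 0.41·√1 = 0.4100
d₁ = [ln(230/270) + (0.079 + 0.41²/2)·1] / 0.4100 = [-0.1603 + 0.1630] / 0.4100 = 0.0066 → 0.01
d₂ = d₁ − σ√T = 0.0066 − 0.4100 = -0.4034 → -0.40
Pr(exercise) under Q = N(−d₂) = N(0.40) = 0.6554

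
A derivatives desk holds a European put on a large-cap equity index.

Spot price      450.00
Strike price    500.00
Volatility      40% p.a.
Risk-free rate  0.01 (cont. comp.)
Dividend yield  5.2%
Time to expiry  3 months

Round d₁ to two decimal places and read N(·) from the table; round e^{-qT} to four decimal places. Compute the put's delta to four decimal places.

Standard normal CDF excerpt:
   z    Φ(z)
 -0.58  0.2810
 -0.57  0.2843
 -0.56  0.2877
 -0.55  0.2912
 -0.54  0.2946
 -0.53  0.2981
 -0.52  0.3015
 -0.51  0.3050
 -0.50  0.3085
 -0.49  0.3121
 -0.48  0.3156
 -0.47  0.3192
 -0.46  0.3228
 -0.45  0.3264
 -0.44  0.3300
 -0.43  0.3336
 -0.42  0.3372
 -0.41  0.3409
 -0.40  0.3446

σ√T = 0.4·√0.25 = 0.2000
ln(S/K) + (r − q + σ²/2)T = ln(450/500) + (0.01 − 0.052 + 0.4²/2)·0.25 = -0.1054 + 0.0095 = -0.0959
d₁ = -0.0959 / 0.2000 = -0.4793 which rounds to -0.48
N(d₁) = N(-0.48) = 0.3156
Δ_put = exp(−qT)·(N(d₁) − 1) = 0.9871·(0.3156 − 1) = -0.6756

-0.6756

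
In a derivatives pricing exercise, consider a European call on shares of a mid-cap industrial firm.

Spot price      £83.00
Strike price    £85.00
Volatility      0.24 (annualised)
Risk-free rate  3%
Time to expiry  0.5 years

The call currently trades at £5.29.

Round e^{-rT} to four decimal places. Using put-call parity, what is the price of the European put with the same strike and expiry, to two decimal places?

exp(−rT) = exp(−0.03·0.5) = 0.9851
Put-call parity: C − P = S − K·e^(−rT) = 83 − 85·0.9851 = 83 − 83.7335 = -0.7335
P = C − (C − P) = 5.29 − (-0.7335) = 6.0235

£6.02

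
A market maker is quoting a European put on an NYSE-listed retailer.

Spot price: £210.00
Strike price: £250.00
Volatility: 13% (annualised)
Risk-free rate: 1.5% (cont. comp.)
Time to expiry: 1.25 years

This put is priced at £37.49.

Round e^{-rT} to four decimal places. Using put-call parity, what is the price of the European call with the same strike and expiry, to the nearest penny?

£2.14

e^(−rT) = e^(−0.015·1.25) = 0.9814
Put-call parity: C − P = S − K·e^(−rT) = 210 − 250·0.9814 = 210 − 245.3500 = -35.3500
C = P + (C − P) = 37.49 + (-35.3500) = 2.1400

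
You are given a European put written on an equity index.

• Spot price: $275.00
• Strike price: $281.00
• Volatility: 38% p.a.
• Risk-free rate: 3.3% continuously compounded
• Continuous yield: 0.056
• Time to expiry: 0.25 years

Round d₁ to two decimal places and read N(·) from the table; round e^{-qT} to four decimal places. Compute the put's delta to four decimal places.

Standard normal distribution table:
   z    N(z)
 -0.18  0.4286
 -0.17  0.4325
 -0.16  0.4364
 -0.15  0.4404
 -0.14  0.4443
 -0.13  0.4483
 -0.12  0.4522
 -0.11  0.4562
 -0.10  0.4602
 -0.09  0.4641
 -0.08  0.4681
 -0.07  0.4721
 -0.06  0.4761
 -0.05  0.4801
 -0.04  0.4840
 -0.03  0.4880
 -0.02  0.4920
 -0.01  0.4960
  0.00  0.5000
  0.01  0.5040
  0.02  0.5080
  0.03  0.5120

-0.5127

σ√T = 0.38 × 0.5000 = 0.1900
d₁ = [ln(275/281) + (0.033 − 0.056 + ½·0.38²)·0.25] / (σ√T) = (-0.0216 + 0.0123) / 0.1900 = -0.0489 ≈ -0.05
N(d₁) = N(-0.05) = 0.4801
Δ_put = exp(−qT)·(N(d₁) − 1) = 0.9861·(0.4801 − 1) = -0.5127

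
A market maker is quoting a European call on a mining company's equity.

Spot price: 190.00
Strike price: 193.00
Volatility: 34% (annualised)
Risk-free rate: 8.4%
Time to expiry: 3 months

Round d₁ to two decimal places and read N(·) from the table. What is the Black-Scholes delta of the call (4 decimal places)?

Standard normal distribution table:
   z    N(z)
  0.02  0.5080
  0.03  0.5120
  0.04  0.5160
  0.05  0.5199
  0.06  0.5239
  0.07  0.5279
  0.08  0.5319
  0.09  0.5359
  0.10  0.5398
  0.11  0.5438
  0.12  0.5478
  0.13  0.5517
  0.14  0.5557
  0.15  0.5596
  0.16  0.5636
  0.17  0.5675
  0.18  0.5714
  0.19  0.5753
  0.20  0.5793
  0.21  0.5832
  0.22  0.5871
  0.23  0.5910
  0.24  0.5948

σ√T = 0.34·√0.25 = 0.1700
d₁ = [ln(190/193) + (0.084 + 0.34²/2)·0.25] / 0.1700 = [-0.0157 + 0.0355] / 0.1700 = 0.1164 ⇒ 0.12
N(d₁) = N(0.12) = 0.5478
Δ_call = N(d₁) = 0.5478

0.5478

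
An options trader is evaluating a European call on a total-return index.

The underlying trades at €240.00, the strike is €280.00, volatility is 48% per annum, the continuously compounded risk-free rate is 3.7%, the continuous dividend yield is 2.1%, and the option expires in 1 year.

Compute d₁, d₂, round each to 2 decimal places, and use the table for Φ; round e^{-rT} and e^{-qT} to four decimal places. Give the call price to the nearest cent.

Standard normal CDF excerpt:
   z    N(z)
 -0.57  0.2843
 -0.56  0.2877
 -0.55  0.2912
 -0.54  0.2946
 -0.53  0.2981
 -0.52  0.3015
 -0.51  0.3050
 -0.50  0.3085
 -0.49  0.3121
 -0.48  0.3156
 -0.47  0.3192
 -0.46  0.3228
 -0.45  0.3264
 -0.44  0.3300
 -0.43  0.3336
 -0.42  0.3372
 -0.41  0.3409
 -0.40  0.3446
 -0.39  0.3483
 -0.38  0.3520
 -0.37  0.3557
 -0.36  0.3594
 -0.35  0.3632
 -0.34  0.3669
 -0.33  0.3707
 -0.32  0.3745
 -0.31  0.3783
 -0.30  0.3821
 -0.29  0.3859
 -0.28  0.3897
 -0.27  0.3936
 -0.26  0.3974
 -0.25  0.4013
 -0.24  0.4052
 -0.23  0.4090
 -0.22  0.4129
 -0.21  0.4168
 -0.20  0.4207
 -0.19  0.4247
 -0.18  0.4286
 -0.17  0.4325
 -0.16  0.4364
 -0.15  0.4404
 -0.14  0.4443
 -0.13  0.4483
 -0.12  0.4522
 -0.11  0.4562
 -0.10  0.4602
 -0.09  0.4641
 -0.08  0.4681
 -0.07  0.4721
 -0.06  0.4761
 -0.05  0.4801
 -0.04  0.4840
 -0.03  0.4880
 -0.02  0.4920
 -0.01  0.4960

σ√T = 0.48·√1 = 0.4800
d₁ = [ln(240/280) + (0.037 − 0.021 + 0.48²/2)·1] / 0.4800 = [-0.1542 + 0.1312] / 0.4800 = -0.0478 ⇒ -0.05
d₂ = d₁ − σ√T = -0.0478 − 0.4800 = -0.5278 ⇒ -0.53
exp(−qT) = exp(−0.021·1) = 0.9792;  exp(−rT) = exp(−0.037·1) = 0.9637
N(d₁) = N(-0.05) = 0.4801;  N(d₂) = N(-0.53) = 0.2981
C = 240·0.9792·0.4801 − 280·0.9637·0.2981 = 112.8273 − 80.4381 = 32.3892

€32.39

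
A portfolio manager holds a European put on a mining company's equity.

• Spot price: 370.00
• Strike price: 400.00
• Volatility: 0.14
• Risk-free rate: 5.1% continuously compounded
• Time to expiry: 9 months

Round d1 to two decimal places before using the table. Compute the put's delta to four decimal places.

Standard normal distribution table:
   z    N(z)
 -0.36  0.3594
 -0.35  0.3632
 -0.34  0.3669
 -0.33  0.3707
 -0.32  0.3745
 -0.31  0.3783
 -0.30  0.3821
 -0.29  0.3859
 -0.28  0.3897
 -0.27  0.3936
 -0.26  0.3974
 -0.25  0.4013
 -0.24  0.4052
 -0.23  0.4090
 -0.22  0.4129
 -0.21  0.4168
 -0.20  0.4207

σ√T = 0.14 × 0.8660 = 0.1212
d₁ = [ln(370/400) + (0.051 + 0.14²/2)·0.75] / 0.1212 = [-0.0780 + 0.0456] / 0.1212 = -0.2669 ⇒ -0.27
N(d₁) = N(-0.27) = 0.3936
Δ_put = N(d₁) − 1 = 0.3936 − 1 = -0.6064

-0.6064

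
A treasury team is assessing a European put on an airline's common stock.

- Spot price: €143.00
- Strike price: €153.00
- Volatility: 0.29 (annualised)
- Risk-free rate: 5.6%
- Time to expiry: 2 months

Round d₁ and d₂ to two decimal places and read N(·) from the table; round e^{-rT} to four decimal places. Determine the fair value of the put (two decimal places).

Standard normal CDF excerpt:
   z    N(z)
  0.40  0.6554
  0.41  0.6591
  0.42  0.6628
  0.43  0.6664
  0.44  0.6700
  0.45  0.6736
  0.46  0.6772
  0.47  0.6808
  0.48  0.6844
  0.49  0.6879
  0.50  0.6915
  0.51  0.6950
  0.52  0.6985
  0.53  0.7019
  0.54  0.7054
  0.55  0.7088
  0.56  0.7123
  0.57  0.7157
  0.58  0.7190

€12.14

σ√T = 0.29 × 0.4082 = 0.1184
d₁ = [ln(143/153) + (0.056 + 0.29²/2)·0.1667] / 0.1184 = [-0.0676 + 0.0163] / 0.1184 = -0.4329 which rounds to -0.43
d₂ = d₁ − σ√T = -0.4329 − 0.1184 = -0.5513 which rounds to -0.55
e^(−rT) = e^(−0.056·0.1667) = 0.9907
N(−d₂) = N(0.55) = 0.7088;  N(−d₁) = N(0.43) = 0.6664
P = 153·0.9907·0.7088 − 143·0.6664 = 107.4378 − 95.2952 = 12.1426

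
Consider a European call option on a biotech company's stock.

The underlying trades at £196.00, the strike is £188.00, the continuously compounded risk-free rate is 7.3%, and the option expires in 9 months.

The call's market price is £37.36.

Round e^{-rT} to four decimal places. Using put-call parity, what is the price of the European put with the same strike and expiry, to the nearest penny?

£19.34

e^(−rT) = e^(−0.073·0.75) = 0.9467
Put-call parity: C − P = S − K·e^(−rT) = 196 − 188·0.9467 = 196 − 177.9796 = 18.0204
P = C − (C − P) = 37.36 − (18.0204) = 19.3396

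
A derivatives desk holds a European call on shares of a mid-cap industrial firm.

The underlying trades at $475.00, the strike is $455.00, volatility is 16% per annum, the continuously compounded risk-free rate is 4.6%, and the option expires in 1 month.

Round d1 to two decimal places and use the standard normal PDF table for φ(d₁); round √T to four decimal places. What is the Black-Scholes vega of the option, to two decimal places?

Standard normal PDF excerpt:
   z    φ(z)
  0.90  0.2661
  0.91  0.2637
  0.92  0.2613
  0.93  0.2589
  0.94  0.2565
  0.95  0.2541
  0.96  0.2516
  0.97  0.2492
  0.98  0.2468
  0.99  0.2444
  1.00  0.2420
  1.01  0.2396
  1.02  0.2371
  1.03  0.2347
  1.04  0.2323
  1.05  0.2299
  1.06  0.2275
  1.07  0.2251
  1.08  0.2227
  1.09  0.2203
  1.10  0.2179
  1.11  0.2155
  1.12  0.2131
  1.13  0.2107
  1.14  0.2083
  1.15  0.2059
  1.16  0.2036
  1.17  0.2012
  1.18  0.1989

T = 0.08333;  σ√T = 0.0462
d₁ = [ln(475/455) + (0.046 + 0.16²/2)·0.08333] / 0.0462 = [0.0430 + 0.0049] / 0.0462 = 1.0374 ⇒ 1.04
√T = √0.08333 = 0.2887
φ(d₁) = φ(1.04) = 0.2323
vega = S·φ(d₁)·√T = 475·0.2323·0.2887 = 31.8559

31.86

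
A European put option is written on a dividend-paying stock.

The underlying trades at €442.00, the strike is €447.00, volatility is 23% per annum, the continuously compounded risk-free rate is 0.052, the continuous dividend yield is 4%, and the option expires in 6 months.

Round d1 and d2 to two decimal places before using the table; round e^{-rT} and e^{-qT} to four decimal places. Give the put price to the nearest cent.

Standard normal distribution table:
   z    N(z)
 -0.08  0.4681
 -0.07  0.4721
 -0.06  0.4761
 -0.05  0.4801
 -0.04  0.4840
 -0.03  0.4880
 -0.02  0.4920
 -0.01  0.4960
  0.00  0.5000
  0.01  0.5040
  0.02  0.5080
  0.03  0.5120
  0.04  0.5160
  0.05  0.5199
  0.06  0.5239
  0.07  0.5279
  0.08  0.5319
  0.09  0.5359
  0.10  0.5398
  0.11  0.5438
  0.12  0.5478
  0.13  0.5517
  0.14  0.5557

σ√T = 0.23 × 0.7071 = 0.1626
d₁ = [ln(442/447) + (0.052 − 0.04 + ½·0.23²)·0.5] / (σ√T) = (-0.0112 + 0.0192) / 0.1626 = 0.0490 which rounds to 0.05
d₂ = 0.0490 − 0.1626 = -0.1136 which rounds to -0.11
exp(−qT) = exp(−0.04·0.5) = 0.9802;  exp(−rT) = exp(−0.052·0.5) = 0.9743
P = 447·0.9743·N(0.11) − 442·0.9802·N(-0.05) = 447·0.9743·0.5438 − 442·0.9802·0.4801 = 236.8315 − 208.0026 = 28.8289

€28.83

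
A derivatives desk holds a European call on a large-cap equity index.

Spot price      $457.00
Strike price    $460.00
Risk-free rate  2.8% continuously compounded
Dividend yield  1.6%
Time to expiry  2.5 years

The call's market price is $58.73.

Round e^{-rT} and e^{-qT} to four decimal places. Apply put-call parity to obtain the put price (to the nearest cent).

$48.55

exp(−qT) = exp(−0.016·2.5) = 0.9608;  exp(−rT) = exp(−0.028·2.5) = 0.9324
Put-call parity: C − P = S·e^(−qT) − K·e^(−rT) = 457·0.9608 − 460·0.9324 = 439.0856 − 428.9040 = 10.1816
P = C − (C − P) = 58.73 − (10.1816) = 48.5484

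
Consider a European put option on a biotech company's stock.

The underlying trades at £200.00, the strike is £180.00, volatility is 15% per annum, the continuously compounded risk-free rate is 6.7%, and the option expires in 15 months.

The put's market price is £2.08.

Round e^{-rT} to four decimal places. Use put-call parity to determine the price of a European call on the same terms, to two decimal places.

£36.53

exp(−rT) = exp(−0.067·1.25) = 0.9197
Put-call parity: C − P = S − K·e^(−rT) = 200 − 180·0.9197 = 200 − 165.5460 = 34.4540
C = P + (C − P) = 2.08 + (34.4540) = 36.5340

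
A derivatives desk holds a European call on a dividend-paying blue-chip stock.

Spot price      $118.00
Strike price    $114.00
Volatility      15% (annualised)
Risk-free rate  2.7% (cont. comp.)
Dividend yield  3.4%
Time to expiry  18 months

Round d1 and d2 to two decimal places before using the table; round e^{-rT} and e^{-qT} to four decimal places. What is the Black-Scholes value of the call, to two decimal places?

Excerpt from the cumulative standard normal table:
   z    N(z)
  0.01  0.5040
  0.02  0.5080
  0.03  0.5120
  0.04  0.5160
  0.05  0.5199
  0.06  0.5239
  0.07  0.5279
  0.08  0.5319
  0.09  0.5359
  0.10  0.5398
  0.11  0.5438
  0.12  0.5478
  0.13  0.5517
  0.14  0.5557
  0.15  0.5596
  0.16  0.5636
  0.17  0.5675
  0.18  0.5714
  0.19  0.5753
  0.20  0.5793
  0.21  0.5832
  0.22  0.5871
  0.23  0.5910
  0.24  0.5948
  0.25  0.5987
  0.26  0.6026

$9.35

σ√T = 0.15·√1.5 = 0.1837
d₁ = [ln(118/114) + (0.027 − 0.034 + 0.15²/2)·1.5] / 0.1837 = [0.0345 + 0.0064] / 0.1837 = 0.2224 ≈ 0.22
d₂ = d₁ − σ√T = 0.2224 − 0.1837 = 0.0387 ≈ 0.04
exp(−qT) = exp(−0.034·1.5) = 0.9503;  exp(−rT) = exp(−0.027·1.5) = 0.9603
N(d₁) = N(0.22) = 0.5871;  N(d₂) = N(0.04) = 0.5160
C = 118·0.9503·0.5871 − 114·0.9603·0.5160 = 65.8347 − 56.4887 = 9.3460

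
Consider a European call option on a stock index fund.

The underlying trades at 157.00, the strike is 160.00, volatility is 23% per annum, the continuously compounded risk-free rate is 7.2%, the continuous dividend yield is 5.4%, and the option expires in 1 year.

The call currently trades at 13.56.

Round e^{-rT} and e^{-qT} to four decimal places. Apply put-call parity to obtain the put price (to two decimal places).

e^(−qT) = e^(−0.054·1) = 0.9474;  e^(−rT) = e^(−0.072·1) = 0.9305
Put-call parity: C − P = S·e^(−qT) − K·e^(−rT) = 157·0.9474 − 160·0.9305 = 148.7418 − 148.8800 = -0.1382
P = C − (C − P) = 13.56 − (-0.1382) = 13.6982

13.70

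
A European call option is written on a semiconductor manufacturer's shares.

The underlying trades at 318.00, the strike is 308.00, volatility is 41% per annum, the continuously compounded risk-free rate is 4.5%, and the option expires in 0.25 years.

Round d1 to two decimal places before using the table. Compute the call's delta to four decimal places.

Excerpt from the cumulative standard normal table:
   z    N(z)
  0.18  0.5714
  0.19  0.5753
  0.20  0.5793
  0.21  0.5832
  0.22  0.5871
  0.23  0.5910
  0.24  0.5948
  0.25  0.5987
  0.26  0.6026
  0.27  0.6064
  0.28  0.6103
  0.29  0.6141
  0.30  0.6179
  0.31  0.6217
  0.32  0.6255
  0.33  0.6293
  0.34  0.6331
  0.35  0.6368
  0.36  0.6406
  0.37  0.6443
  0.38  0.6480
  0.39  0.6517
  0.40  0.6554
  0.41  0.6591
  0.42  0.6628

0.6217

σ√T = 0.41 × 0.5000 = 0.2050
d₁ = [ln(318/308) + (0.045 + ½·0.41²)·0.25] / (σ√T) = (0.0320 + 0.0323) / 0.2050 = 0.3132 ≈ 0.31
N(d₁) = N(0.31) = 0.6217
Δ_call = N(d₁) = 0.6217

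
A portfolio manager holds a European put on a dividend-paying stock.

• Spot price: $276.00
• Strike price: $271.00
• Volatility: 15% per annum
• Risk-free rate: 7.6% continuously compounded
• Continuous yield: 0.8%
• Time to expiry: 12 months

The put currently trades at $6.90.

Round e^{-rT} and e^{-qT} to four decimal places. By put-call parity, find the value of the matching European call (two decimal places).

$29.53

exp(−qT) = exp(−0.008·1) = 0.9920;  exp(−rT) = exp(−0.076·1) = 0.9268
Put-call parity: C − P = S·e^(−qT) − K·e^(−rT) = 276·0.9920 − 271·0.9268 = 273.7920 − 251.1628 = 22.6292
C = P + (C − P) = 6.90 + (22.6292) = 29.5292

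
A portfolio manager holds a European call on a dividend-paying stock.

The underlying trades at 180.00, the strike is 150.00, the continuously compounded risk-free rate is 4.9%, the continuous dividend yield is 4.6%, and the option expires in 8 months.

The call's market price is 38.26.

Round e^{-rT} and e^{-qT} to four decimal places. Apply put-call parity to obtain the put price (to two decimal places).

8.88

exp(−qT) = exp(−0.046·0.6667) = 0.9698;  exp(−rT) = exp(−0.049·0.6667) = 0.9679
Put-call parity: C − P = S·e^(−qT) − K·e^(−rT) = 180·0.9698 − 150·0.9679 = 174.5640 − 145.1850 = 29.3790
P = C − (C − P) = 38.26 − (29.3790) = 8.8810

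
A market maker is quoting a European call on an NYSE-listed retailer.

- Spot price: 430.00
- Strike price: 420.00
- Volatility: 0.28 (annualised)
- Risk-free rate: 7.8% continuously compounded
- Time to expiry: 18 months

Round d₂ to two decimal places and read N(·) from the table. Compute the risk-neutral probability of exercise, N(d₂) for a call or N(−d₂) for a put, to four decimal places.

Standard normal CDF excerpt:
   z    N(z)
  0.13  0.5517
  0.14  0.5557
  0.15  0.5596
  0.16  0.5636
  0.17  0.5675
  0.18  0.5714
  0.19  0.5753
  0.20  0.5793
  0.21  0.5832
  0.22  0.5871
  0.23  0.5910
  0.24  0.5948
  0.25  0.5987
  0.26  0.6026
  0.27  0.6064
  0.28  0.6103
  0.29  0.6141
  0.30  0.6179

T = 1.5;  σ√T = 0.3429
d₁ = [ln(430/420) + (0.078 + 0.28²/2)·1.5] / 0.3429 = [0.0235 + 0.1758] / 0.3429 = 0.5813 ⇒ 0.58
d₂ = d₁ − σ√T = 0.5813 − 0.3429 = 0.2383 ⇒ 0.24
Pr(exercise) under Q = N(d₂) = 0.5948

0.5948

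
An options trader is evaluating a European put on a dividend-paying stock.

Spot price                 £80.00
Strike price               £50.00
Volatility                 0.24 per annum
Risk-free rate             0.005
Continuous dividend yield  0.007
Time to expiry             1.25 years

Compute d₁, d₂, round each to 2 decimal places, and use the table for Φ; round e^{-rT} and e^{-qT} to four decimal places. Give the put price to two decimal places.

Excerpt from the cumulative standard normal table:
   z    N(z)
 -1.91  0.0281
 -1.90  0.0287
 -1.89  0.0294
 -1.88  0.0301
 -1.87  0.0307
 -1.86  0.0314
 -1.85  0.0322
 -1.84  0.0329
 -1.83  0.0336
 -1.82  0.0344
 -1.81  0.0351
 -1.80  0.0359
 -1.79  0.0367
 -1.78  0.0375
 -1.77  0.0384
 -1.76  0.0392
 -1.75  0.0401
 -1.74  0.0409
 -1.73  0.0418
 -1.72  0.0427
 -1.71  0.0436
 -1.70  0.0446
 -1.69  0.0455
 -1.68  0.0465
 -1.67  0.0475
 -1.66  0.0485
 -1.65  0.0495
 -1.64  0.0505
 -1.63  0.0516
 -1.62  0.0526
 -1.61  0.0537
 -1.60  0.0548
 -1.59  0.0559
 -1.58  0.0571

£0.28

σ√T = 0.24·√1.25 = 0.2683
d₁ = [ln(80/50) + (0.005 − 0.007 + ½·0.24²)·1.25] / (σ√T) = (0.4700 + 0.0335) / 0.2683 = 1.8764 ⇒ 1.88
d₂ = 1.8764 − 0.2683 = 1.6081 ⇒ 1.61
exp(−qT) = exp(−0.007·1.25) = 0.9913;  exp(−rT) = exp(−0.005·1.25) = 0.9938
P = 50·0.9938·N(-1.61) − 80·0.9913·N(-1.88) = 50·0.9938·0.0537 − 80·0.9913·0.0301 = 2.6684 − 2.3871 = 0.2813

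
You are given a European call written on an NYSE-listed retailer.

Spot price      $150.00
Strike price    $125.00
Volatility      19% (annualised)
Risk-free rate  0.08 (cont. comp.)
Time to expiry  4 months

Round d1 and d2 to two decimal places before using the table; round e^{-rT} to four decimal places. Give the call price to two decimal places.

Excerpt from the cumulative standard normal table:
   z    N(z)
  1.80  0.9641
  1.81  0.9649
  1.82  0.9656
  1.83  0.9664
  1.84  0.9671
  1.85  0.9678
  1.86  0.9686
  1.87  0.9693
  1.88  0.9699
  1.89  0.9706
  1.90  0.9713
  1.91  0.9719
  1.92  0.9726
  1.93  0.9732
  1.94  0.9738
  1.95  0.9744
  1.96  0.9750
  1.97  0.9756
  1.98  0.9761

σ√T = 0.19 × 0.5774 = 0.1097
d₁ = [ln(150/125) + (0.08 + 0.19²/2)·0.3333] / 0.1097 = [0.1823 + 0.0327] / 0.1097 = 1.9600 ⇒ 1.96
d₂ = d₁ − σ√T = 1.9600 − 0.1097 = 1.8503 ⇒ 1.85
exp(−rT) = exp(−0.08·0.3333) = 0.9737
N(d₁) = N(1.96) = 0.9750;  N(d₂) = N(1.85) = 0.9678
C = 150·0.9750 − 125·0.9737·0.9678 = 146.2500 − 117.7934 = 28.4566

$28.46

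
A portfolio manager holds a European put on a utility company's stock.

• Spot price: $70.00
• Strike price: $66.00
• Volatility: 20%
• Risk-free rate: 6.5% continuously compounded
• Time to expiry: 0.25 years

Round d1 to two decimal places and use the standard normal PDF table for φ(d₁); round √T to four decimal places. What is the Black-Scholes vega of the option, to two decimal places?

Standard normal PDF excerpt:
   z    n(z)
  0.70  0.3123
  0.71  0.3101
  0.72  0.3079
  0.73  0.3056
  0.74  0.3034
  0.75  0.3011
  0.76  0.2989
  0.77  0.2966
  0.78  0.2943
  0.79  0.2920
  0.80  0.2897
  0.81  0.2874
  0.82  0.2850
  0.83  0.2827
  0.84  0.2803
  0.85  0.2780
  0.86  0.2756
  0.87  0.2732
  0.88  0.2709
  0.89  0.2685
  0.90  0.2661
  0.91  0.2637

10.14

σ√T = 0.2 × 0.5000 = 0.1000
d₁ = [ln(70/66) + (0.065 + 0.2²/2)·0.25] / 0.1000 = [0.0588 + 0.0213] / 0.1000 = 0.8009 which rounds to 0.80
√T = √0.25 = 0.5000
φ(d₁) = φ(0.80) = 0.2897
vega = S·φ(d₁)·√T = 70·0.2897·0.5000 = 10.1395
(The call has the same vega.)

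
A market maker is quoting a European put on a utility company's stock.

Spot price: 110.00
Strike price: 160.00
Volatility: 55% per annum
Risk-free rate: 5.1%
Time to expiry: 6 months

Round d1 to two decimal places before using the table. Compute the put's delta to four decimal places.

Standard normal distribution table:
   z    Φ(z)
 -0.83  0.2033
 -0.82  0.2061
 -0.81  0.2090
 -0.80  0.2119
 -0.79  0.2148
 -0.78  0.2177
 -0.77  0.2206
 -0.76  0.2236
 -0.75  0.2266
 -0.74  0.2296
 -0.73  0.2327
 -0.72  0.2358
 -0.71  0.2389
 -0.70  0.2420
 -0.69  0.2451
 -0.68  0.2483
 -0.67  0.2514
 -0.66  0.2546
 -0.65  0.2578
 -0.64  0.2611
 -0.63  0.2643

-0.7580

σ√T = 0.55 × 0.7071 = 0.3889
d₁ = [ln(110/160) + (0.051 + 0.55²/2)·0.5] / 0.3889 = [-0.3747 + 0.1011] / 0.3889 = -0.7034 ⇒ -0.70
N(d₁) = N(-0.70) = 0.2420
Δ_put = N(d₁) − 1 = 0.2420 − 1 = -0.7580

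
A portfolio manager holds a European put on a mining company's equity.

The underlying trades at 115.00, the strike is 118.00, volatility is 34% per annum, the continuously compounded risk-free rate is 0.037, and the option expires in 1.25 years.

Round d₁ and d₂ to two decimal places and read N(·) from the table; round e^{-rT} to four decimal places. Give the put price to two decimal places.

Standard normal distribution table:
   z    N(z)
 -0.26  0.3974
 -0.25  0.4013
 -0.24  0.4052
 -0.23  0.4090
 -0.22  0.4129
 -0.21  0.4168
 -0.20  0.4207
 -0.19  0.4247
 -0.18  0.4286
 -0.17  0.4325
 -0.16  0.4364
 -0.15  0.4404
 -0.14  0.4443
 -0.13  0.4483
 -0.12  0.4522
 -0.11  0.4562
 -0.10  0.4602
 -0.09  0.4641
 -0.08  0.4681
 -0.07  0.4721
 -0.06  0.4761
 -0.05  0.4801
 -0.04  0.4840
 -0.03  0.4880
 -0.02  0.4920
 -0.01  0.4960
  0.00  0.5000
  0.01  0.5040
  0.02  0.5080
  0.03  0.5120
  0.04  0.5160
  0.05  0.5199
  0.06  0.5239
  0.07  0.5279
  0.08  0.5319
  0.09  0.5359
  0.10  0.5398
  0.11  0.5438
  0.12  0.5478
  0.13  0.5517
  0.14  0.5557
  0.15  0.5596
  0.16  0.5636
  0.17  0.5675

16.01

σ√T = 0.34·√1.25 = 0.3801
d₁ = [ln(115/118) + (0.037 + 0.34²/2)·1.25] / 0.3801 = [-0.0258 + 0.1185] / 0.3801 = 0.2440 which rounds to 0.24
d₂ = d₁ − σ√T = 0.2440 − 0.3801 = -0.1361 which rounds to -0.14
e^(−rT) = e^(−0.037·1.25) = 0.9548
P = 118·0.9548·N(0.14) − 115·N(-0.24) = 118·0.9548·0.5557 − 115·0.4052 = 62.6087 − 46.5980 = 16.0107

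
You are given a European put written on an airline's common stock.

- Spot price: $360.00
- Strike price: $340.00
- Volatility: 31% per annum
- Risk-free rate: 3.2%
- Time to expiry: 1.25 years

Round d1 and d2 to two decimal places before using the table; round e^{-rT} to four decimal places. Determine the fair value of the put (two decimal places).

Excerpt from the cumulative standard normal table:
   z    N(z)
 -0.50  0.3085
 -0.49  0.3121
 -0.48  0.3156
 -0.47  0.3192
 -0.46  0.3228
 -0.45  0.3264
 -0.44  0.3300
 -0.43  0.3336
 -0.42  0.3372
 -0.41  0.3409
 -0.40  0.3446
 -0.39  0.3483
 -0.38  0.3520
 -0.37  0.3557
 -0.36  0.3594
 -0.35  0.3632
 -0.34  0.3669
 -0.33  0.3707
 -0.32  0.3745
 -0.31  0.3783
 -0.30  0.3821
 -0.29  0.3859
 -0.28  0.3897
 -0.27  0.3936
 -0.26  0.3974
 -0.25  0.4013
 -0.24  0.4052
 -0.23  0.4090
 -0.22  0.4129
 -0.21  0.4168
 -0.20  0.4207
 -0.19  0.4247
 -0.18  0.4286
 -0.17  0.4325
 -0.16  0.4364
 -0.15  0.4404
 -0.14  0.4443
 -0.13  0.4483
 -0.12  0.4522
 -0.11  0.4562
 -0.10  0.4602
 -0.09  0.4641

σ√T = 0.31·√1.25 = 0.3466
ln(S/K) + (r + σ²/2)T = ln(360/340) + (0.032 + 0.31²/2)·1.25 = 0.0572 + 0.1001 = 0.1572
d₁ = 0.1572 / 0.3466 = 0.4536 ≈ 0.45
d₂ = d₁ − σ√T = 0.4536 − 0.3466 = 0.1070 ≈ 0.11
exp(−rT) = exp(−0.032·1.25) = 0.9608
P = 340·0.9608·N(-0.11) − 360·N(-0.45) = 340·0.9608·0.4562 − 360·0.3264 = 149.0278 − 117.5040 = 31.5238

$31.52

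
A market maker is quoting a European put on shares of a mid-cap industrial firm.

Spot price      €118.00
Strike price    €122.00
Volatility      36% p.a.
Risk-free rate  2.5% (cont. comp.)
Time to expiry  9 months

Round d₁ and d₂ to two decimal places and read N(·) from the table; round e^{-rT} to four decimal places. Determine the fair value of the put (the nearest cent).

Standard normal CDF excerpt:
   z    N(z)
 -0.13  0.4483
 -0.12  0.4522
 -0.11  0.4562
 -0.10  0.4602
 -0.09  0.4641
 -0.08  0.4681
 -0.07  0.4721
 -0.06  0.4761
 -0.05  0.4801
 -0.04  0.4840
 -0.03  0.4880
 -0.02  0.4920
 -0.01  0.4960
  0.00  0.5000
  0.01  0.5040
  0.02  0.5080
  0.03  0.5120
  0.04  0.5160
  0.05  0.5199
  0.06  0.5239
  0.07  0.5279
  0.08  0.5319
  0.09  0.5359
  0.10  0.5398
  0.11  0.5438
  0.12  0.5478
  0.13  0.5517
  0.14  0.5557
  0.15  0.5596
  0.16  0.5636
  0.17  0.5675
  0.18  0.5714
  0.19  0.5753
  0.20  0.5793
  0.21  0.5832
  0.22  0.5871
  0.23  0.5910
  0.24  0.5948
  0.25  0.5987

€15.53

σ√T = 0.36 × 0.8660 = 0.3118
d₁ = [ln(118/122) + (0.025 + 0.36²/2)·0.75] / 0.3118 = [-0.0333 + 0.0673] / 0.3118 = 0.1091 which rounds to 0.11
d₂ = d₁ − σ√T = 0.1091 − 0.3118 = -0.2027 which rounds to -0.20
e^(−rT) = e^(−0.025·0.75) = 0.9814
P = 122·0.9814·N(0.20) − 118·N(-0.11) = 122·0.9814·0.5793 − 118·0.4562 = 69.3601 − 53.8316 = 15.5285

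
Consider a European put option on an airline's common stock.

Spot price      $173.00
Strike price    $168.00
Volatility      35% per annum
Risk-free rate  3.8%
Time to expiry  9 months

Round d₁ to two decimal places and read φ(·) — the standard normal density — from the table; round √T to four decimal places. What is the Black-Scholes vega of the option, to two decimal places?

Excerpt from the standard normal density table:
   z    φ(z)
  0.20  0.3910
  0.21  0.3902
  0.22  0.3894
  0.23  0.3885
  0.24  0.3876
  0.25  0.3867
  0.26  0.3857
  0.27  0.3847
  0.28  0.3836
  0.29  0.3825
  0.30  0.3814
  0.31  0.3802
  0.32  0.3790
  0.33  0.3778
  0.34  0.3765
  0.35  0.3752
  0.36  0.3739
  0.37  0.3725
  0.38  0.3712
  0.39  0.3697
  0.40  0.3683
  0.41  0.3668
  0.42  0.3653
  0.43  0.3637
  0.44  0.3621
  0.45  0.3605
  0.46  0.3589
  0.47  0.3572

56.41

σ√T = 0.35 × 0.8660 = 0.3031
d₁ = [ln(173/168) + (0.038 + 0.35²/2)·0.75] / 0.3031 = [0.0293 + 0.0744] / 0.3031 = 0.3423 ⇒ 0.34
√T = √0.75 = 0.8660
φ(d₁) = φ(0.34) = 0.3765
vega = S·φ(d₁)·√T = 173·0.3765·0.8660 = 56.4065
(Call and put vega coincide under Black-Scholes.)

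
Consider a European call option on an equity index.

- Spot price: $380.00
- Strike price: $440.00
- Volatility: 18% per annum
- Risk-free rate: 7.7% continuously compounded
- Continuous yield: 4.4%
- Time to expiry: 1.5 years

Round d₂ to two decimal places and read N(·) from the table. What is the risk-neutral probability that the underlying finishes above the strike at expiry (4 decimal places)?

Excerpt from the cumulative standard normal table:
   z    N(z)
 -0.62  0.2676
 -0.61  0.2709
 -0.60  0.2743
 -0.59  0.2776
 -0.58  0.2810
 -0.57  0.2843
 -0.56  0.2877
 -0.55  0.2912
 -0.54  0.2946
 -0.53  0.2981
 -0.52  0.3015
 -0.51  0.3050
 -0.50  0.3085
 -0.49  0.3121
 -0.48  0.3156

0.2912

T = 1.5;  σ√T = 0.2205
d₁ = [ln(380/440) + (0.077 − 0.044 + ½·0.18²)·1.5] / (σ√T) = (-0.1466 + 0.0738) / 0.2205 = -0.3302 ≈ -0.33
d₂ = -0.3302 − 0.2205 = -0.5507 ≈ -0.55
Pr(exercise) under Q = N(d₂) = 0.2912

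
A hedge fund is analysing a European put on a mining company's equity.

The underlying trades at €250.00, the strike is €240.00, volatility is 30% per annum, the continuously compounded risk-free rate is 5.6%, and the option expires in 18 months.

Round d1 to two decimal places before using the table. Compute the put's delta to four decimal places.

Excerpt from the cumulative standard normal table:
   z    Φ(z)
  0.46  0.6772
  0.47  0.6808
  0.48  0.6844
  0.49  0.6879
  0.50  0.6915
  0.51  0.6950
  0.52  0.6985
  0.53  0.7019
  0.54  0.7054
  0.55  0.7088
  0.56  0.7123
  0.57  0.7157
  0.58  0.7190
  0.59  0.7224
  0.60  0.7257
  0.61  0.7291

σ√T = 0.3 × 1.2247 = 0.3674
d₁ = [ln(250/240) + (0.056 + ½·0.3²)·1.5] / (σ√T) = (0.0408 + 0.1515) / 0.3674 = 0.5234 ⇒ 0.52
N(d₁) = N(0.52) = 0.6985
Δ_put = N(d₁) − 1 = 0.6985 − 1 = -0.3015

-0.3015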